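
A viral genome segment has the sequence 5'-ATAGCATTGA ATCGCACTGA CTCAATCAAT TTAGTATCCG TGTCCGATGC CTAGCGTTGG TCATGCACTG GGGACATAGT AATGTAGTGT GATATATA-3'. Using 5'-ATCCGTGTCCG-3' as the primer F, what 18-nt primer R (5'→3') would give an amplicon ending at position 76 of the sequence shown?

5'-TGTCCCCAGTGCATGACC-3'

The forward primer binds at positions 36–46; the product's 3' end on the top strand is position 76.
The reverse primer anneals to the top strand over positions 59–76, i.e. to GGTCATGCACTGGGGACA.
Its sequence written 5'→3' is the reverse complement: TGTCCCCAGTGCATGACC.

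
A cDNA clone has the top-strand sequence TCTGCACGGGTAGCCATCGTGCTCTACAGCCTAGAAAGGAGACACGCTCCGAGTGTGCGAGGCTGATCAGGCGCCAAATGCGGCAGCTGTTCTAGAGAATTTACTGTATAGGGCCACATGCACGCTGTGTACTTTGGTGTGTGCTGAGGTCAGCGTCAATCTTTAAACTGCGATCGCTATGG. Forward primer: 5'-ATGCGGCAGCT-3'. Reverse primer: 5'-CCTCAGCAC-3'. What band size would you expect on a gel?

The forward primer matches the template at positions 78–88.
Taking the reverse complement of CCTCAGCAC gives GTGCTGAGG, found at positions 141–149 on the template; the primer anneals here to the top strand with its 3' end pointing upstream.
Product length = (reverse-primer end) − (forward-primer start) + 1 = 149 − 78 + 1 = 72 bp.

72 bp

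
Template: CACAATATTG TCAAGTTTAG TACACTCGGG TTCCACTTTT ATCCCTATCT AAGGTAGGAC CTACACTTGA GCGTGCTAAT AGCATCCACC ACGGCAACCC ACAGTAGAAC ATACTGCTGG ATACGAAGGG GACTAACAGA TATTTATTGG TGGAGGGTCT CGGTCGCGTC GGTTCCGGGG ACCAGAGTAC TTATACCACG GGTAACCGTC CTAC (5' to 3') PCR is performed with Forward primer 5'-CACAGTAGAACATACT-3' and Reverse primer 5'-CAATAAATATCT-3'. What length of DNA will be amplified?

50 bp

Scanning the template, CACAGTAGAACATACT occurs at positions 100–115; this primer anneals to the bottom strand there with its 3' end pointing downstream.
Reverse complement of the reverse primer: AGATATTTATTG. This occurs on the top strand at positions 138–149.
Amplicon spans positions 100–149: 50 bp.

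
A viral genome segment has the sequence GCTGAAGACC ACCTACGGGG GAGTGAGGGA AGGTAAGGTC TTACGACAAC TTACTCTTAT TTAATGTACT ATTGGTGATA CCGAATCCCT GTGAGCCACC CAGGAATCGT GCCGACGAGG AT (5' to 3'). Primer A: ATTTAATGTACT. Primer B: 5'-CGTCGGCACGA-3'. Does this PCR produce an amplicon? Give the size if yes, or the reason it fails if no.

Primer A (ATTTAATGTACT) matches the top strand at positions 59–70; it acts as a forward primer.
Primer B's reverse complement is TCGTGCCGACG, matching the top strand at positions 107–117; it acts as a reverse primer.
The 3' ends face each other across positions 59–117, giving a 59 bp product.

Yes — a 59 bp product.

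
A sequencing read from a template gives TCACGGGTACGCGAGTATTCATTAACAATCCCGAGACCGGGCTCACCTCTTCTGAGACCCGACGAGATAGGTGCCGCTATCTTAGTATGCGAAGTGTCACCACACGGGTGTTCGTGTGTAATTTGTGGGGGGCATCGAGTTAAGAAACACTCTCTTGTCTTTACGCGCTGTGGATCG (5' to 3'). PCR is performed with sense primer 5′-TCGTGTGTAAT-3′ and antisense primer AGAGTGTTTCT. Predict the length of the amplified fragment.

The forward primer matches the template at positions 112–122.
The reverse primer's reverse complement is AGAAACACTCT, which matches the template at positions 143–153.
Amplicon spans positions 112–153: 42 bp.

42 bp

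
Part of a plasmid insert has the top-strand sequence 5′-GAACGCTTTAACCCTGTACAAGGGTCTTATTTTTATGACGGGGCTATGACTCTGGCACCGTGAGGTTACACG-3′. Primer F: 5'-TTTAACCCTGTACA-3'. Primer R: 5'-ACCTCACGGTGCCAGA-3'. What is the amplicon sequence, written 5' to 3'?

Forward primer TTTAACCCTGTACA is found on the top strand at positions 7–20.
The reverse primer's reverse complement is TCTGGCACCGTGAGGT, which matches the template at positions 51–66.
The product is the template from position 7 through 66 (60 bp).

5'-TTTAACCCTGTACAAGGGTCTTATTTTTATGACGGGGCTATGACTCTGGCACCGTGAGGT-3'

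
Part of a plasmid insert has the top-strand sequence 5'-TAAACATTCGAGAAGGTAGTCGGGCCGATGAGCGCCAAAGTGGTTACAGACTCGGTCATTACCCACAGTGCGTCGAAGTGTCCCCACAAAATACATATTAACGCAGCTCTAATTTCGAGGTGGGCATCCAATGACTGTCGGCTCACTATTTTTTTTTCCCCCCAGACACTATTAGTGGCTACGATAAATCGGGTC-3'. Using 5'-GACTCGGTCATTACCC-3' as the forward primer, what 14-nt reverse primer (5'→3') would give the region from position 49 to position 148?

The product's 3' end on the top strand is position 148.
The reverse primer anneals to the top strand over positions 135–148, i.e. to CTGTCGGCTCACTA.
Its sequence written 5'→3' is the reverse complement: TAGTGAGCCGACAG.

5'-TAGTGAGCCGACAG-3'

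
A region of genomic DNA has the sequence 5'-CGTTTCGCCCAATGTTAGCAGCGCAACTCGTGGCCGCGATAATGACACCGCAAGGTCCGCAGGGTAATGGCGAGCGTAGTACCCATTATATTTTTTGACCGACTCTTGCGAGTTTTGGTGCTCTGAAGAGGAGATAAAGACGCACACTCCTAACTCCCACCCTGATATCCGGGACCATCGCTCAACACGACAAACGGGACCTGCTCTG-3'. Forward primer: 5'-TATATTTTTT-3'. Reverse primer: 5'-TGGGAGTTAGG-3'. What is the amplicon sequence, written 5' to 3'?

Scanning the template, TATATTTTTT occurs at positions 87–96; this primer anneals to the bottom strand there with its 3' end pointing downstream.
The reverse primer's reverse complement is CCTAACTCCCA, which matches the template at positions 149–159.
The product is the template from position 87 through 159 (73 bp).

5'-TATATTTTTTGACCGACTCTTGCGAGTTTTGGTGCTCTGAAGAGGAGATAAAGACGCACACTCCTAACTCCCA-3'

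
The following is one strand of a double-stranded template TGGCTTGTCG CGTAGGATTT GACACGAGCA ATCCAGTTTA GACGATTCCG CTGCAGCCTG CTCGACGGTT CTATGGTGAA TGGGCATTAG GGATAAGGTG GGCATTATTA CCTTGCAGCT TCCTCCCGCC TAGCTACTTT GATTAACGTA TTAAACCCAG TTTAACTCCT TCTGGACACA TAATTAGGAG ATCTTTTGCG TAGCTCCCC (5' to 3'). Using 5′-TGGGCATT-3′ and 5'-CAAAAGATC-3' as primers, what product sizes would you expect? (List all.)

The forward primer TGGGCATT matches the top strand at positions 81–88, 99–106.
The reverse primer's reverse complement is GATCTTTTG, matching at positions 190–198.
Each forward site pairs with the reverse site to give a product ending at position 198: sizes 118, 100 bp.

118 bp, 100 bp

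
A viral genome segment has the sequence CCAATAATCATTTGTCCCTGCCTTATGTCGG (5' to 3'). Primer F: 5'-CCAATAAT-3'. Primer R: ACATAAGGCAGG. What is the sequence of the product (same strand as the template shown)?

Scanning the template, CCAATAAT occurs at positions 1–8; this primer anneals to the bottom strand there with its 3' end pointing downstream.
The reverse primer's reverse complement is CCTGCCTTATGT, which matches the template at positions 17–28.
The product is the template from position 1 through 28 (28 bp).

5'-CCAATAATCATTTGTCCCTGCCTTATGT-3'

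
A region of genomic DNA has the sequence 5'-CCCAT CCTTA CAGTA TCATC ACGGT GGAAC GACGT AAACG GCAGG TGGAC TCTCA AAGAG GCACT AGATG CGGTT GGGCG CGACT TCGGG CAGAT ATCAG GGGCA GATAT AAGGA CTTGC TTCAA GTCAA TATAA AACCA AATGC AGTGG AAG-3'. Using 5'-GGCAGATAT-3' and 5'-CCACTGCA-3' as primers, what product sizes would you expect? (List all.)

The forward primer GGCAGATAT matches the top strand at positions 89–97, 102–110.
The reverse primer's reverse complement is TGCAGTGG, matching at positions 143–150.
Each forward site pairs with the reverse site to give a product ending at position 150: sizes 62, 49 bp.

62 bp, 49 bp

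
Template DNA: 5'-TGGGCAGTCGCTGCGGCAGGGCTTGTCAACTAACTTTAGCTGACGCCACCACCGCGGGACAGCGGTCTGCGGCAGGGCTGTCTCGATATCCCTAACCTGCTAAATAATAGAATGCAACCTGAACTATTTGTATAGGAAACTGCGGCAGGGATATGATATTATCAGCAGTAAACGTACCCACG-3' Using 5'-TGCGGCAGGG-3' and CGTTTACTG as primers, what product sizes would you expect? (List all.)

The forward primer TGCGGCAGGG matches the top strand at positions 12–21, 68–77, 141–150.
The reverse primer's reverse complement is CAGTAAACG, matching at positions 166–174.
Each forward site pairs with the reverse site to give a product ending at position 174: sizes 163, 107, 34 bp.

163 bp, 107 bp, 34 bp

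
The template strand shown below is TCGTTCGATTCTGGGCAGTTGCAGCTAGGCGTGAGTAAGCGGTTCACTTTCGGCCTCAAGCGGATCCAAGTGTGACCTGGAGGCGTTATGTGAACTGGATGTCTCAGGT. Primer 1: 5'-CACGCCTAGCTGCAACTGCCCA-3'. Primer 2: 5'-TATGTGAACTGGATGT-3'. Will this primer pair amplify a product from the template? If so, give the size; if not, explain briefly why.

Primer 1 (CACGCCTAGCTGCAACTGCCCA) has reverse complement TGGGCAGTTGCAGCTAGGCGTG, which matches the top strand at positions 12–33; primer 1 anneals to the top strand there with its 3' end pointing upstream toward position 12.
Primer 2 (TATGTGAACTGGATGT) matches the top strand directly at positions 87–102; it anneals to the bottom strand with its 3' end pointing downstream toward position 102.
The 3' ends diverge (primer 1 extends toward position 1, primer 2 toward position 109), so the primers never converge on a shared product.

No product — the primers' 3' ends point away from each other.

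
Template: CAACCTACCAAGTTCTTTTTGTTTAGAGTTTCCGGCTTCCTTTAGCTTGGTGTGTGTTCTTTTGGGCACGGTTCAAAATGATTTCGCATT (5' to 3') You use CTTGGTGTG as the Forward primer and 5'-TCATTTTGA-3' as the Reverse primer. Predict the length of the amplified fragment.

36 bp

Scanning the template, CTTGGTGTG occurs at positions 46–54; this primer anneals to the bottom strand there with its 3' end pointing downstream.
Reverse complement of the reverse primer: TCAAAATGA. This occurs on the top strand at positions 73–81.
Amplicon spans positions 46–81: 36 bp.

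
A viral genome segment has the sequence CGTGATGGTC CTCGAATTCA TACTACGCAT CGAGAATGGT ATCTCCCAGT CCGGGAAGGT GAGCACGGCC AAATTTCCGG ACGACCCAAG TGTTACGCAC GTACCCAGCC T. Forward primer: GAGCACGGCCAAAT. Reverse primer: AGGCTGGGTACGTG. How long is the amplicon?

Forward primer GAGCACGGCCAAAT is found on the top strand at positions 61–74.
The reverse primer's reverse complement is CACGTACCCAGCCT, which matches the template at positions 98–111.
Amplicon spans positions 61–111: 51 bp.

51 bp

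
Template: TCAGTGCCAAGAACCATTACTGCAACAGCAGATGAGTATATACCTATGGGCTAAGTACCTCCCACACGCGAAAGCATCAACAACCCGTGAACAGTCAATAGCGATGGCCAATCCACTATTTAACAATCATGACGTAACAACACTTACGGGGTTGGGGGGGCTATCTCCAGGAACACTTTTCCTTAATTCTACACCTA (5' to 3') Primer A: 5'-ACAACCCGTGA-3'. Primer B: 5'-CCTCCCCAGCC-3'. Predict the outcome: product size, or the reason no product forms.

No product — primer B has no binding site in the template.

Primer B (CCTCCCCAGCC) does not match the top strand, and its reverse complement GGCTGGGGAGG does not match either.
With no annealing site for primer B, no amplification occurs.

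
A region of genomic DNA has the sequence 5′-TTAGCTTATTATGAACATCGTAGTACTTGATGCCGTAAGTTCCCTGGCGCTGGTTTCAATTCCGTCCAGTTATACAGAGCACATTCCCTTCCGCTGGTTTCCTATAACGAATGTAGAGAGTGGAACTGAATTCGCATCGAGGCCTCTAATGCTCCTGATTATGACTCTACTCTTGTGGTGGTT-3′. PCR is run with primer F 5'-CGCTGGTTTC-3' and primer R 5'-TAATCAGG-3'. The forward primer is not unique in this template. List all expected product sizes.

The forward primer CGCTGGTTTC matches the top strand at positions 48–57, 92–101.
The reverse primer's reverse complement is CCTGATTA, matching at positions 154–161.
Each forward site pairs with the reverse site to give a product ending at position 161: sizes 114, 70 bp.

114 bp, 70 bp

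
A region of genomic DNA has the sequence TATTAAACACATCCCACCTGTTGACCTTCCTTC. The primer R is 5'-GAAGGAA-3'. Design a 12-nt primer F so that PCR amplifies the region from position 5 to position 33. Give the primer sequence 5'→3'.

5'-AAACACATCCCA-3'

The reverse primer's reverse complement TTCCTTC matches the template at positions 27–33; the product starts at position 5.
The forward primer is identical to the top strand over positions 5–16: AAACACATCCCA.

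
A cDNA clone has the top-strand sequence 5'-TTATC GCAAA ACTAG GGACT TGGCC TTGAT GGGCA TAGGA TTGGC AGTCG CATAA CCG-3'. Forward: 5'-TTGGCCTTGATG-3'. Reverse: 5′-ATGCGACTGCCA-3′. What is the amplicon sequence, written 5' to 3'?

5'-TTGGCCTTGATGGGCATAGGATTGGCAGTCGCAT-3'

The forward primer matches the template at positions 20–31.
Reverse complement of the reverse primer: TGGCAGTCGCAT. This occurs on the top strand at positions 42–53.
The product is the template from position 20 through 53 (34 bp).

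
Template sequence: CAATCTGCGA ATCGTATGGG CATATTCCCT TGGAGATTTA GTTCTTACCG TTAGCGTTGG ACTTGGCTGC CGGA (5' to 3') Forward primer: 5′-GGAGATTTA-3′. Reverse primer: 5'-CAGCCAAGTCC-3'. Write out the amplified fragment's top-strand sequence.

5'-GGAGATTTAGTTCTTACCGTTAGCGTTGGACTTGGCTG-3'

The forward primer matches the template at positions 32–40.
Reverse complement of the reverse primer: GGACTTGGCTG. This occurs on the top strand at positions 59–69.
The product is the template from position 32 through 69 (38 bp).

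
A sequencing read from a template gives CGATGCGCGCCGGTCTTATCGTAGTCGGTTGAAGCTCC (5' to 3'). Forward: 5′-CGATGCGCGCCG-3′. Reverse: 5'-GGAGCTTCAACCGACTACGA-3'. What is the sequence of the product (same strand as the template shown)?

5'-CGATGCGCGCCGGTCTTATCGTAGTCGGTTGAAGCTCC-3'

The forward primer matches the template at positions 1–12.
Reverse complement of the reverse primer: TCGTAGTCGGTTGAAGCTCC. This occurs on the top strand at positions 19–38.
The product is the template from position 1 through 38 (38 bp).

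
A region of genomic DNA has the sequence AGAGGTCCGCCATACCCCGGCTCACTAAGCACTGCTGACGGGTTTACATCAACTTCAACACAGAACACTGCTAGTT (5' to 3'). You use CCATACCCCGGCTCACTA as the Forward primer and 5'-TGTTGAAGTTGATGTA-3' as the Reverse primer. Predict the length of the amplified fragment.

51 bp

Forward primer CCATACCCCGGCTCACTA is found on the top strand at positions 10–27.
The reverse primer's reverse complement is TACATCAACTTCAACA, which matches the template at positions 45–60.
Amplicon spans positions 10–60: 51 bp.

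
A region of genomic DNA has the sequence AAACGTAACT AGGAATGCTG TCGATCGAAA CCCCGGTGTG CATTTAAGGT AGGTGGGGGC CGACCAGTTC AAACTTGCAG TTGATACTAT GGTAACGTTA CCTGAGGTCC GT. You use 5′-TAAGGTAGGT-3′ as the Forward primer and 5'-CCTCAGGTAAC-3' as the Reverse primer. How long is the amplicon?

Scanning the template, TAAGGTAGGT occurs at positions 45–54; this primer anneals to the bottom strand there with its 3' end pointing downstream.
The reverse primer's reverse complement is GTTACCTGAGG, which matches the template at positions 97–107.
The product runs from position 45 to position 107, so its length is 107 − 45 + 1 = 63 bp.

63 bp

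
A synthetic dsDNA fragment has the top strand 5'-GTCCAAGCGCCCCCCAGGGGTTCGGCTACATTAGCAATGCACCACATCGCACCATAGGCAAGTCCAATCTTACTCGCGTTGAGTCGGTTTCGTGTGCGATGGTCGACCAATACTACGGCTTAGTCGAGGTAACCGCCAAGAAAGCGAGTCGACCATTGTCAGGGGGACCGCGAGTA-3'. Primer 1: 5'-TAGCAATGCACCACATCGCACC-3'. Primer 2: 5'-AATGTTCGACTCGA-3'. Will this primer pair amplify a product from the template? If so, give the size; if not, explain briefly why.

No product — primer 2 has no binding site in the template.

Primer 2 (AATGTTCGACTCGA) does not match the top strand, and its reverse complement TCGAGTCGAACATT does not match either.
With no annealing site for primer 2, no amplification occurs.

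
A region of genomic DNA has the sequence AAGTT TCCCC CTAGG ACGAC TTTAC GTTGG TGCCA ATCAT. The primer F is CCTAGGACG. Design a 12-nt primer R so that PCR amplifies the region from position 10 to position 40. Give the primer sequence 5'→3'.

5'-ATGATTGGCACC-3'

The product's 3' end on the top strand is position 40.
The reverse primer anneals to the top strand over positions 29–40, i.e. to GGTGCCAATCAT.
Its sequence written 5'→3' is the reverse complement: ATGATTGGCACC.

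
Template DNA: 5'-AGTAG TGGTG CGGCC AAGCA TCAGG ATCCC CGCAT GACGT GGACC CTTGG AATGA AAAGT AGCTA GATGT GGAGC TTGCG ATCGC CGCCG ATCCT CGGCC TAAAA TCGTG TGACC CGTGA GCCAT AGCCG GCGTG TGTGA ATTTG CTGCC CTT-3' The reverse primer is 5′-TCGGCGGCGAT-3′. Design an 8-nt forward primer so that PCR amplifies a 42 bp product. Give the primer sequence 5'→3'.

The reverse primer's reverse complement ATCGCCGCCGA matches the template at positions 81–91, so the product ends at position 91.
A 42 bp product then starts at position 91 − 42 + 1 = 50.
The forward primer is identical to the top strand there: GAATGAAA.

5'-GAATGAAA-3'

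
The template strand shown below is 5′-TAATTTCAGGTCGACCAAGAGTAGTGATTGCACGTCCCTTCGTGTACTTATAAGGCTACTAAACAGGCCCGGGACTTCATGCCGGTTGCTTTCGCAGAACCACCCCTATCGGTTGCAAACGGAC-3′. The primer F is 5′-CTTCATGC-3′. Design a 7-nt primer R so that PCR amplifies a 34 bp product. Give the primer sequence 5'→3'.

5'-TAGGGGT-3'

The forward primer binds at positions 75–82, so a 34 bp product ends at position 75 + 34 − 1 = 108.
The reverse primer anneals to the top strand over positions 102–108, i.e. to ACCCCTA.
Its sequence written 5'→3' is the reverse complement: TAGGGGT.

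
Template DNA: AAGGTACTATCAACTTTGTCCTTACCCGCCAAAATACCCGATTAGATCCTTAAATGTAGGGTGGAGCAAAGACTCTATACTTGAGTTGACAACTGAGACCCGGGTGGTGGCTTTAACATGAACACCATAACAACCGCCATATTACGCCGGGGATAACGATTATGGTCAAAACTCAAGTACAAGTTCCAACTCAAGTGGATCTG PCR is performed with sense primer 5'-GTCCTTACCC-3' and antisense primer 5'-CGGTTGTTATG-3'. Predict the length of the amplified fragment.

Forward primer GTCCTTACCC is found on the top strand at positions 18–27.
Reverse complement of the reverse primer: CATAACAACCG. This occurs on the top strand at positions 126–136.
Product length = (reverse-primer end) − (forward-primer start) + 1 = 136 − 18 + 1 = 119 bp.

119 bp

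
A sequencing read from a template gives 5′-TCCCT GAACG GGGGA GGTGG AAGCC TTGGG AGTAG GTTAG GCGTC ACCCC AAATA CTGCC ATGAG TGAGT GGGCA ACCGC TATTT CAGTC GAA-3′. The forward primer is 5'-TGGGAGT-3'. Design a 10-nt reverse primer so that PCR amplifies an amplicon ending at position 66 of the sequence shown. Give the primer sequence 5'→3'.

The forward primer binds at positions 27–33; the product's 3' end on the top strand is position 66.
The reverse primer anneals to the top strand over positions 57–66, i.e. to TGCCATGAGT.
Its sequence written 5'→3' is the reverse complement: ACTCATGGCA.

5'-ACTCATGGCA-3'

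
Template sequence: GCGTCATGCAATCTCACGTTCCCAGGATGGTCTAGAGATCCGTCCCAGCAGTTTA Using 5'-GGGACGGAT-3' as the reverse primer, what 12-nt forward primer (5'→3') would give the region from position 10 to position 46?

5'-AATCTCACGTTC-3'

The reverse primer's reverse complement ATCCGTCCC matches the template at positions 38–46; the product starts at position 10.
The forward primer is identical to the top strand over positions 10–21: AATCTCACGTTC.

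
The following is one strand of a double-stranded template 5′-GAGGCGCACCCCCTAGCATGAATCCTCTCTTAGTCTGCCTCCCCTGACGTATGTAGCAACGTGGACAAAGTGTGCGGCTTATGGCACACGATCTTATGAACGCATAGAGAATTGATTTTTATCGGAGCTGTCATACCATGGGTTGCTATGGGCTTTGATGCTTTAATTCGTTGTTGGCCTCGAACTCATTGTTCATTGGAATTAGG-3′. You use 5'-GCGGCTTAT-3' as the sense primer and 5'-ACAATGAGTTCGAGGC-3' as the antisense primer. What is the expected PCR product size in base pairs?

Scanning the template, GCGGCTTAT occurs at positions 74–82; this primer anneals to the bottom strand there with its 3' end pointing downstream.
Reverse complement of the reverse primer: GCCTCGAACTCATTGT. This occurs on the top strand at positions 177–192.
Product length = (reverse-primer end) − (forward-primer start) + 1 = 192 − 74 + 1 = 119 bp.

119 bp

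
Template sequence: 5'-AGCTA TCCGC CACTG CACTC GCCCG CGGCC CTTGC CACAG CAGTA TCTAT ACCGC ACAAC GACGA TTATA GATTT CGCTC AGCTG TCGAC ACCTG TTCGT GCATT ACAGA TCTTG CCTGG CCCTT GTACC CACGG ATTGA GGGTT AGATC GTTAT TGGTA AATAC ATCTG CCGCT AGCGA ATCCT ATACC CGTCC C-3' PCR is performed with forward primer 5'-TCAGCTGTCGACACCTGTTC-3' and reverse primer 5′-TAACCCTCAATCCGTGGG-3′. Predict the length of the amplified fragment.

Scanning the template, TCAGCTGTCGACACCTGTTC occurs at positions 79–98; this primer anneals to the bottom strand there with its 3' end pointing downstream.
Reverse complement of the reverse primer: CCCACGGATTGAGGGTTA. This occurs on the top strand at positions 129–146.
Amplicon spans positions 79–146: 68 bp.

68 bp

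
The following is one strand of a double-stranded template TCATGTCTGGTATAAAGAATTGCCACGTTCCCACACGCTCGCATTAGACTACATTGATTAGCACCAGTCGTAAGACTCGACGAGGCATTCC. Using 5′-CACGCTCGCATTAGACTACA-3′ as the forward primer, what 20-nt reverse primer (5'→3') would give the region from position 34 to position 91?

The product's 3' end on the top strand is position 91.
The reverse primer anneals to the top strand over positions 72–91, i.e. to AAGACTCGACGAGGCATTCC.
Its sequence written 5'→3' is the reverse complement: GGAATGCCTCGTCGAGTCTT.

5'-GGAATGCCTCGTCGAGTCTT-3'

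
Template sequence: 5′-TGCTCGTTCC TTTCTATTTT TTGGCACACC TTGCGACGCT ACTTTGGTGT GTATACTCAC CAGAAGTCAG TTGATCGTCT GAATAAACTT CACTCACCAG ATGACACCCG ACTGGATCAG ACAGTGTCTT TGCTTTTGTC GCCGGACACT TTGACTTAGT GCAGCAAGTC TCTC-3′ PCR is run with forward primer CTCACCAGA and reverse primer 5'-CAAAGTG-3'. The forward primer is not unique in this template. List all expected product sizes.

The forward primer CTCACCAGA matches the top strand at positions 56–64, 93–101.
The reverse primer's reverse complement is CACTTTG, matching at positions 147–153.
Each forward site pairs with the reverse site to give a product ending at position 153: sizes 98, 61 bp.

98 bp, 61 bp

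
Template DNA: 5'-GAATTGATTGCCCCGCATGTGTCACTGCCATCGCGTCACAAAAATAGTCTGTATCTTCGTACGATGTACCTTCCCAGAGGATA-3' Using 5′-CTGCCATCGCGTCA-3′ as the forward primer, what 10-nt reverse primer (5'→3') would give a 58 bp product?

5'-ATCCTCTGGG-3'

The forward primer binds at positions 25–38, so a 58 bp product ends at position 25 + 58 − 1 = 82.
The reverse primer anneals to the top strand over positions 73–82, i.e. to CCCAGAGGAT.
Its sequence written 5'→3' is the reverse complement: ATCCTCTGGG.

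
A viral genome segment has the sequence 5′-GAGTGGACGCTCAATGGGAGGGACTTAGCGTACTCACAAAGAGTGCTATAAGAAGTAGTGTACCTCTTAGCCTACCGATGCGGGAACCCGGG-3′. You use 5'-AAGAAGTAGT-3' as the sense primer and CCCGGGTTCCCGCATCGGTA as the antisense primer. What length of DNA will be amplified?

Forward primer AAGAAGTAGT is found on the top strand at positions 50–59.
Reverse complement of the reverse primer: TACCGATGCGGGAACCCGGG. This occurs on the top strand at positions 73–92.
The product runs from position 50 to position 92, so its length is 92 − 50 + 1 = 43 bp.

43 bp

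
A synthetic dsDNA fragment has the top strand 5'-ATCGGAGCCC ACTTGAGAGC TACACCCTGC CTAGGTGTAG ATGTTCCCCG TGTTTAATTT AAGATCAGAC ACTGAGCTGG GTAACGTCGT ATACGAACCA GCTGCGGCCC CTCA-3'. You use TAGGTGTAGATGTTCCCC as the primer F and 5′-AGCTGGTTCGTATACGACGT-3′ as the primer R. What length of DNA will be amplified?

Scanning the template, TAGGTGTAGATGTTCCCC occurs at positions 32–49; this primer anneals to the bottom strand there with its 3' end pointing downstream.
Taking the reverse complement of AGCTGGTTCGTATACGACGT gives ACGTCGTATACGAACCAGCT, found at positions 84–103 on the template; the primer anneals here to the top strand with its 3' end pointing upstream.
Product length = (reverse-primer end) − (forward-primer start) + 1 = 103 − 32 + 1 = 72 bp.

72 bp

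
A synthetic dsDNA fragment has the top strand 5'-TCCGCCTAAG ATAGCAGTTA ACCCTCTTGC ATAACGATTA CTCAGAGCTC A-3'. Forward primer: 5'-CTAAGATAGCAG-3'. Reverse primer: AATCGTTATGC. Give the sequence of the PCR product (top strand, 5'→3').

5'-CTAAGATAGCAGTTAACCCTCTTGCATAACGATT-3'

Forward primer CTAAGATAGCAG is found on the top strand at positions 6–17.
The reverse primer's reverse complement is GCATAACGATT, which matches the template at positions 29–39.
The product is the template from position 6 through 39 (34 bp).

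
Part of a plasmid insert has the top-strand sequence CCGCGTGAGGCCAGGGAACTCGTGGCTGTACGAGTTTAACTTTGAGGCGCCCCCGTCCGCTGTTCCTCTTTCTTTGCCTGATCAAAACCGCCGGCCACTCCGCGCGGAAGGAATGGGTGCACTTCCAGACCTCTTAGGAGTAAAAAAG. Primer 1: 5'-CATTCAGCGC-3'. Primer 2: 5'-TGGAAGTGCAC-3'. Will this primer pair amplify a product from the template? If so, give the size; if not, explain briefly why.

Primer 1 (CATTCAGCGC) does not match the top strand, and its reverse complement GCGCTGAATG does not match either.
With no annealing site for primer 1, no amplification occurs.

No product — primer 1 has no binding site in the template.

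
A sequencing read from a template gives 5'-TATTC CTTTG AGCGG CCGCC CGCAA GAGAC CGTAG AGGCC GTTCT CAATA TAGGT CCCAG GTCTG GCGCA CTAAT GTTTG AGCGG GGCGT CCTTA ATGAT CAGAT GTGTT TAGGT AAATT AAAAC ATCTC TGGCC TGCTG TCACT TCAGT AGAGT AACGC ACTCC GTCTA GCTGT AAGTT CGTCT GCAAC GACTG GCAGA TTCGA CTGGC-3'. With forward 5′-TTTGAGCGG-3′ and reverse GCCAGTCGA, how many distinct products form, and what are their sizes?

Two products: 204 bp, 134 bp

The forward primer TTTGAGCGG matches the top strand at positions 7–15, 77–85.
The reverse primer's reverse complement is TCGACTGGC, matching at positions 202–210.
Each forward site pairs with the reverse site to give a product ending at position 210: sizes 204, 134 bp.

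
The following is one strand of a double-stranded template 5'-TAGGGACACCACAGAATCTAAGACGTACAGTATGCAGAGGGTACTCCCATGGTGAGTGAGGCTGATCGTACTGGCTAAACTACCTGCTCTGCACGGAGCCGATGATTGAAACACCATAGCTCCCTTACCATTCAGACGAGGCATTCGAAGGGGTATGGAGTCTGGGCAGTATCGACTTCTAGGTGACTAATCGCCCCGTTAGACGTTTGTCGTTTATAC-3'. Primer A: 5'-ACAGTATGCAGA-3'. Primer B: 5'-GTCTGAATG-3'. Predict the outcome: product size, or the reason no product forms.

Primer A (ACAGTATGCAGA) matches the top strand at positions 27–38; it acts as a forward primer.
Primer B's reverse complement is CATTCAGAC, matching the top strand at positions 129–137; it acts as a reverse primer.
The 3' ends face each other across positions 27–137, giving a 111 bp product.

Yes — a 111 bp product.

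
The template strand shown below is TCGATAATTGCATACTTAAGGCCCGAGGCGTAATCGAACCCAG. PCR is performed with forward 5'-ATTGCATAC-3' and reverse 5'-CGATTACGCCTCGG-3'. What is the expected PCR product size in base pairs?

30 bp

The forward primer matches the template at positions 7–15.
Taking the reverse complement of CGATTACGCCTCGG gives CCGAGGCGTAATCG, found at positions 23–36 on the template; the primer anneals here to the top strand with its 3' end pointing upstream.
Product length = (reverse-primer end) − (forward-primer start) + 1 = 36 − 7 + 1 = 30 bp.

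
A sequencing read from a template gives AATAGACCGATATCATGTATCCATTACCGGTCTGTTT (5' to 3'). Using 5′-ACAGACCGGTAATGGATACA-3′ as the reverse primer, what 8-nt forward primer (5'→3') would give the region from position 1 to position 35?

The reverse primer's reverse complement TGTATCCATTACCGGTCTGT matches the template at positions 16–35; the product starts at position 1.
The forward primer is identical to the top strand over positions 1–8: AATAGACC.

5'-AATAGACC-3'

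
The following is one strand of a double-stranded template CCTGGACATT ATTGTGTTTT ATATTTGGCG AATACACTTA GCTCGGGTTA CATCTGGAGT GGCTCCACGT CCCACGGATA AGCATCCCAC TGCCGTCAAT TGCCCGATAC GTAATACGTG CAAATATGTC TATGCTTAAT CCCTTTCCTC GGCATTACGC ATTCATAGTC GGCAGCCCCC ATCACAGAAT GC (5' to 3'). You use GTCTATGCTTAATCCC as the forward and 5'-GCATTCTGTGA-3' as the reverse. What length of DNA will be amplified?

65 bp

Forward primer GTCTATGCTTAATCCC is found on the top strand at positions 128–143.
Reverse complement of the reverse primer: TCACAGAATGC. This occurs on the top strand at positions 182–192.
Product length = (reverse-primer end) − (forward-primer start) + 1 = 192 − 128 + 1 = 65 bp.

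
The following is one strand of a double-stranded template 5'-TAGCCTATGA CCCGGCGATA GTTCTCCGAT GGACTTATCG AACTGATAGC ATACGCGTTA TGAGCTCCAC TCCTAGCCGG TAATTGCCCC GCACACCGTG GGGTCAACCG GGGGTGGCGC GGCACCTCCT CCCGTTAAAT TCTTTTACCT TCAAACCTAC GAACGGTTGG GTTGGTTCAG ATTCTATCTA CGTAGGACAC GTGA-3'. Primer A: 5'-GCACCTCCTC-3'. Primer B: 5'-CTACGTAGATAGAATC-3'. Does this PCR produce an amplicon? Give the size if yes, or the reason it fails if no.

Yes — a 74 bp product.

Primer A (GCACCTCCTC) matches the top strand at positions 122–131; it acts as a forward primer.
Primer B's reverse complement is GATTCTATCTACGTAG, matching the top strand at positions 180–195; it acts as a reverse primer.
The 3' ends face each other across positions 122–195, giving a 74 bp product.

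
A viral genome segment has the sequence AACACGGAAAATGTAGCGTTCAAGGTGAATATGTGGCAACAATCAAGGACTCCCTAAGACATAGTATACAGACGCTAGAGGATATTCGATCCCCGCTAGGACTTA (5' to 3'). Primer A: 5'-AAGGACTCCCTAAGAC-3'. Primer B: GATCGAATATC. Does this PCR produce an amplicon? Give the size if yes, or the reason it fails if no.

Primer A (AAGGACTCCCTAAGAC) matches the top strand at positions 45–60; it acts as a forward primer.
Primer B's reverse complement is GATATTCGATC, matching the top strand at positions 81–91; it acts as a reverse primer.
The 3' ends face each other across positions 45–91, giving a 47 bp product.

Yes — a 47 bp product.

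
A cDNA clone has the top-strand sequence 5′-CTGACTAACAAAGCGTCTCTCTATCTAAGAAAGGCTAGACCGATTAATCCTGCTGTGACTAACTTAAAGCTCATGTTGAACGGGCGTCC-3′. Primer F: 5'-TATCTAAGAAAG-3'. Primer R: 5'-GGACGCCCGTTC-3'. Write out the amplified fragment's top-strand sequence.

5'-TATCTAAGAAAGGCTAGACCGATTAATCCTGCTGTGACTAACTTAAAGCTCATGTTGAACGGGCGTCC-3'

The forward primer matches the template at positions 22–33.
Taking the reverse complement of GGACGCCCGTTC gives GAACGGGCGTCC, found at positions 78–89 on the template; the primer anneals here to the top strand with its 3' end pointing upstream.
The product is the template from position 22 through 89 (68 bp).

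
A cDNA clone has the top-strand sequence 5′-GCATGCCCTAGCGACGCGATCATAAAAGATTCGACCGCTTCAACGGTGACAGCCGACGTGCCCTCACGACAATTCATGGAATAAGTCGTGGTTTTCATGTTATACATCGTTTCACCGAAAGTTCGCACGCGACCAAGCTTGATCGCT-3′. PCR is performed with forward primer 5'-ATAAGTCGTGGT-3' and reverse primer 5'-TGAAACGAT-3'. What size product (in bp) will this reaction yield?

34 bp

Forward primer ATAAGTCGTGGT is found on the top strand at positions 81–92.
Reverse complement of the reverse primer: ATCGTTTCA. This occurs on the top strand at positions 106–114.
Amplicon spans positions 81–114: 34 bp.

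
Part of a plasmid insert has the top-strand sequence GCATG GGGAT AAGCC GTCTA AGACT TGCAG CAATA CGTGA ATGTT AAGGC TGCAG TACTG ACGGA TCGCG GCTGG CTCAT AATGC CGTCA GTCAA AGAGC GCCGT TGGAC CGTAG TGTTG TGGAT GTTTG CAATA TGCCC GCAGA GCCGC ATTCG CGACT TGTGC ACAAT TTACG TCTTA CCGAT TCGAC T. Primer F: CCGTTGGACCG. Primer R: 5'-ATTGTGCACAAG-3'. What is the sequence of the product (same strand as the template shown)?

The forward primer matches the template at positions 102–112.
Taking the reverse complement of ATTGTGCACAAG gives CTTGTGCACAAT, found at positions 159–170 on the template; the primer anneals here to the top strand with its 3' end pointing upstream.
The product is the template from position 102 through 170 (69 bp).

5'-CCGTTGGACCGTAGTGTTGTGGATGTTTGCAATATGCCCGCAGAGCCGCATTCGCGACTTGTGCACAAT-3'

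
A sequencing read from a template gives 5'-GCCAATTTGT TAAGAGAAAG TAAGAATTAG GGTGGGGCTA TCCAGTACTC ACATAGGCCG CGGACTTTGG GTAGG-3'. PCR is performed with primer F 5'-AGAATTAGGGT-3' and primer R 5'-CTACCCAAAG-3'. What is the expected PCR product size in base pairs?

Scanning the template, AGAATTAGGGT occurs at positions 23–33; this primer anneals to the bottom strand there with its 3' end pointing downstream.
The reverse primer's reverse complement is CTTTGGGTAG, which matches the template at positions 65–74.
Amplicon spans positions 23–74: 52 bp.

52 bp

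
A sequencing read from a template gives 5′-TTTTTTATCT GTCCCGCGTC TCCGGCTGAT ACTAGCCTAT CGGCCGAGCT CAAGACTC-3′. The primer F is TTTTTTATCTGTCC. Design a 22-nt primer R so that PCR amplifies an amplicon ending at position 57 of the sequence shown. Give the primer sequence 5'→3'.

The forward primer binds at positions 1–14; the product's 3' end on the top strand is position 57.
The reverse primer anneals to the top strand over positions 36–57, i.e. to CCTATCGGCCGAGCTCAAGACT.
Its sequence written 5'→3' is the reverse complement: AGTCTTGAGCTCGGCCGATAGG.

5'-AGTCTTGAGCTCGGCCGATAGG-3'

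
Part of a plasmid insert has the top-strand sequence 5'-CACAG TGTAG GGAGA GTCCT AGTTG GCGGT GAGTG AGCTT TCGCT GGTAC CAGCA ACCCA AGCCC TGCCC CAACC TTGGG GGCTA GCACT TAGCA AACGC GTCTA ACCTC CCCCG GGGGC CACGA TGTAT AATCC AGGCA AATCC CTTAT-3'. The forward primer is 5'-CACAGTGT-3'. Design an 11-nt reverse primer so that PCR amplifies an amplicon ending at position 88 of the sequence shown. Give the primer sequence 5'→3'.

5'-TGCTAGCCCCC-3'

The forward primer binds at positions 1–8; the product's 3' end on the top strand is position 88.
The reverse primer anneals to the top strand over positions 78–88, i.e. to GGGGGCTAGCA.
Its sequence written 5'→3' is the reverse complement: TGCTAGCCCCC.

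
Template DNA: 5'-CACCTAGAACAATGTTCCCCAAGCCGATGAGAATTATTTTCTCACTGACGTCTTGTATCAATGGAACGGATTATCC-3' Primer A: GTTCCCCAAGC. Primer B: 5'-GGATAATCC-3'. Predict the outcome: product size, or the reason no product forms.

Primer A (GTTCCCCAAGC) matches the top strand at positions 14–24; it acts as a forward primer.
Primer B's reverse complement is GGATTATCC, matching the top strand at positions 68–76; it acts as a reverse primer.
The 3' ends face each other across positions 14–76, giving a 63 bp product.

Yes — a 63 bp product.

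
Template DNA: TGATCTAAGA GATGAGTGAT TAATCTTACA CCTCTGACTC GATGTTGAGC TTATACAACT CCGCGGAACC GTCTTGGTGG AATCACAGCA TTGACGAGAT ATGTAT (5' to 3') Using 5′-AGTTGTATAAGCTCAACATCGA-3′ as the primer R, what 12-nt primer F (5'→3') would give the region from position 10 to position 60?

The reverse primer's reverse complement TCGATGTTGAGCTTATACAACT matches the template at positions 39–60; the product starts at position 10.
The forward primer is identical to the top strand over positions 10–21: AGATGAGTGATT.

5'-AGATGAGTGATT-3'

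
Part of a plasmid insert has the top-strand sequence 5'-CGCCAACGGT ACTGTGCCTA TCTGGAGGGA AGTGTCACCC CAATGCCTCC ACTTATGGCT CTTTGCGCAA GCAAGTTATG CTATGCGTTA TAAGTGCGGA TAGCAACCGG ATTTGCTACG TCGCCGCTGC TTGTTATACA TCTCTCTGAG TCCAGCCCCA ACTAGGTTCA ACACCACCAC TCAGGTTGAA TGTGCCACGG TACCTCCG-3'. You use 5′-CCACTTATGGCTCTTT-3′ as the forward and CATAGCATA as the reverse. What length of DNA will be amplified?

37 bp

Forward primer CCACTTATGGCTCTTT is found on the top strand at positions 49–64.
Reverse complement of the reverse primer: TATGCTATG. This occurs on the top strand at positions 77–85.
Product length = (reverse-primer end) − (forward-primer start) + 1 = 85 − 49 + 1 = 37 bp.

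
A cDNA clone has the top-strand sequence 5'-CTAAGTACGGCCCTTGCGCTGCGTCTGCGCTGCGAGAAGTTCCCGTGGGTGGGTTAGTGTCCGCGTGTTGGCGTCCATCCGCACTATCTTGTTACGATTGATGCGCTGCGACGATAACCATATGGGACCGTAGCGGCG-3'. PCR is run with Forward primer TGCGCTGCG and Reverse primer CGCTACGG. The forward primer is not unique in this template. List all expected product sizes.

121 bp, 110 bp, 34 bp

The forward primer TGCGCTGCG matches the top strand at positions 15–23, 26–34, 102–110.
The reverse primer's reverse complement is CCGTAGCG, matching at positions 128–135.
Each forward site pairs with the reverse site to give a product ending at position 135: sizes 121, 110, 34 bp.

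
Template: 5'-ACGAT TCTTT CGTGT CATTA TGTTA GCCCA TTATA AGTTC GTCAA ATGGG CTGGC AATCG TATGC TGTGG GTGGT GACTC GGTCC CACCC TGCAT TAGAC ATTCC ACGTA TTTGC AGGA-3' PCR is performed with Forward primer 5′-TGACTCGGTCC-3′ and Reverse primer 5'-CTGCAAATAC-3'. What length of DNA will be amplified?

Scanning the template, TGACTCGGTCC occurs at positions 75–85; this primer anneals to the bottom strand there with its 3' end pointing downstream.
The reverse primer's reverse complement is GTATTTGCAG, which matches the template at positions 108–117.
Amplicon spans positions 75–117: 43 bp.

43 bp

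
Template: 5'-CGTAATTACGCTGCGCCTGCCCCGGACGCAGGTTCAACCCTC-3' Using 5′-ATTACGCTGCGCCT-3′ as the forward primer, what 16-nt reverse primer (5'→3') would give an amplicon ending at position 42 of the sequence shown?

The forward primer binds at positions 5–18; the product's 3' end on the top strand is position 42.
The reverse primer anneals to the top strand over positions 27–42, i.e. to CGCAGGTTCAACCCTC.
Its sequence written 5'→3' is the reverse complement: GAGGGTTGAACCTGCG.

5'-GAGGGTTGAACCTGCG-3'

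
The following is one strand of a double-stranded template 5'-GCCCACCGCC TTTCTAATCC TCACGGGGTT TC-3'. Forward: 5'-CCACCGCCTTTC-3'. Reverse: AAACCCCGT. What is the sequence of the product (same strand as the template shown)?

The forward primer matches the template at positions 3–14.
Reverse complement of the reverse primer: ACGGGGTTT. This occurs on the top strand at positions 23–31.
The product is the template from position 3 through 31 (29 bp).

5'-CCACCGCCTTTCTAATCCTCACGGGGTTT-3'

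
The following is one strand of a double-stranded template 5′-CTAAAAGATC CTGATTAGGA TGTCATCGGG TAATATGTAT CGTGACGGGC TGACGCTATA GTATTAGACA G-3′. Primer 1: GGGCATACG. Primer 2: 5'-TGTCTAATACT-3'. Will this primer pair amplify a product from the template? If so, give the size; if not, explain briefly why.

Primer 1 (GGGCATACG) does not match the top strand, and its reverse complement CGTATGCCC does not match either.
With no annealing site for primer 1, no amplification occurs.

No product — primer 1 has no binding site in the template.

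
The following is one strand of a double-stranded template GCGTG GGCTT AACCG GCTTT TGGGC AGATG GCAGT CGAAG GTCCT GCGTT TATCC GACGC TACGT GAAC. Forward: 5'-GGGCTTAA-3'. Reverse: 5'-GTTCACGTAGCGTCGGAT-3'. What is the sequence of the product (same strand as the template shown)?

The forward primer matches the template at positions 5–12.
Taking the reverse complement of GTTCACGTAGCGTCGGAT gives ATCCGACGCTACGTGAAC, found at positions 52–69 on the template; the primer anneals here to the top strand with its 3' end pointing upstream.
The product is the template from position 5 through 69 (65 bp).

5'-GGGCTTAACCGGCTTTTGGGCAGATGGCAGTCGAAGGTCCTGCGTTTATCCGACGCTACGTGAAC-3'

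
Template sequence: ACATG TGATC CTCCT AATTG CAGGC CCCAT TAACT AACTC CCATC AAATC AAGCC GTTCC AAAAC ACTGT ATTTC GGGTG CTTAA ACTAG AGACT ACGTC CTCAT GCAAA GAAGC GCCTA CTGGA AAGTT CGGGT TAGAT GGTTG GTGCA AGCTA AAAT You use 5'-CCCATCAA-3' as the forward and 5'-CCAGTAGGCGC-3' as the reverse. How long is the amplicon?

85 bp

Scanning the template, CCCATCAA occurs at positions 40–47; this primer anneals to the bottom strand there with its 3' end pointing downstream.
Reverse complement of the reverse primer: GCGCCTACTGG. This occurs on the top strand at positions 114–124.
The product runs from position 40 to position 124, so its length is 124 − 40 + 1 = 85 bp.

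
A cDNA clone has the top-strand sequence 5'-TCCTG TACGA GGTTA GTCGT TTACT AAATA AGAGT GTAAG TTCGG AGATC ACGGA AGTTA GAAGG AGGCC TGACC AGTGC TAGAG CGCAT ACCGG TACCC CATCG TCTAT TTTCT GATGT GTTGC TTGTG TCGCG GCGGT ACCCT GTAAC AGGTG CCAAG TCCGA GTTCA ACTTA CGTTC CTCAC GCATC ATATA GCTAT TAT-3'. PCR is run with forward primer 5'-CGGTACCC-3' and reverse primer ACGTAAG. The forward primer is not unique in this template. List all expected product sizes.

86 bp, 42 bp

The forward primer CGGTACCC matches the top strand at positions 93–100, 137–144.
The reverse primer's reverse complement is CTTACGT, matching at positions 172–178.
Each forward site pairs with the reverse site to give a product ending at position 178: sizes 86, 42 bp.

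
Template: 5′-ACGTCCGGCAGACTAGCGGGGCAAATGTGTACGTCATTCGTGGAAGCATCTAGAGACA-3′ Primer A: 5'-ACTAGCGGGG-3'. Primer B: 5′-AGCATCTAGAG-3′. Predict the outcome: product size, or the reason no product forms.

Primer A (ACTAGCGGGG) matches the top strand at positions 12–21 (3' end points downstream).
Primer B (AGCATCTAGAG) also matches the top strand directly, at positions 45–55 — its reverse complement CTCTAGATGCT is not present.
Both primers anneal to the bottom strand with 3' ends pointing the same way, so neither can prime synthesis back toward the other.

No product — both primers anneal to the same strand and extend in the same direction.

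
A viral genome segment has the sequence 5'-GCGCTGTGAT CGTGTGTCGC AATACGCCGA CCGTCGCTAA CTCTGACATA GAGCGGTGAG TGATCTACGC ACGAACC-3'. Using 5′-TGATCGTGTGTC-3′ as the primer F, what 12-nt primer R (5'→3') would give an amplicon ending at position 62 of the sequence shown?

The forward primer binds at positions 7–18; the product's 3' end on the top strand is position 62.
The reverse primer anneals to the top strand over positions 51–62, i.e. to GAGCGGTGAGTG.
Its sequence written 5'→3' is the reverse complement: CACTCACCGCTC.

5'-CACTCACCGCTC-3'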